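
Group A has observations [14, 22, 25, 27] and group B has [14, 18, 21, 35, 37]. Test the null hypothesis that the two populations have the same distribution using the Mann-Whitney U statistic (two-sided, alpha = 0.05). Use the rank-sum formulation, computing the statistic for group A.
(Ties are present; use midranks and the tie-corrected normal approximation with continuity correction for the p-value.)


Step 1: Combine and sort all 9 observations; assign midranks.
sorted (value, group): (14,X), (14,Y), (18,Y), (21,Y), (22,X), (25,X), (27,X), (35,Y), (37,Y)
ranks: 14->1.5, 14->1.5, 18->3, 21->4, 22->5, 25->6, 27->7, 35->8, 37->9
Step 2: Rank sum for X: R1 = 1.5 + 5 + 6 + 7 = 19.5.
Step 3: U_X = R1 - n1(n1+1)/2 = 19.5 - 4*5/2 = 19.5 - 10 = 9.5.
       U_Y = n1*n2 - U_X = 20 - 9.5 = 10.5.
Step 4: Ties are present, so use the tie-corrected normal approximation (with continuity correction) for the p-value.
Step 5: p-value = 1.000000; compare to alpha = 0.05. fail to reject H0.

U_X = 9.5, p = 1.000000, fail to reject H0 at alpha = 0.05.


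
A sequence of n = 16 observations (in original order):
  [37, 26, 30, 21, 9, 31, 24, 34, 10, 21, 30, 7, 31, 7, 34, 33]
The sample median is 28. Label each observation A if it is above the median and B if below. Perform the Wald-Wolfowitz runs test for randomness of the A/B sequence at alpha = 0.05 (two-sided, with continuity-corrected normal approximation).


Step 1: Compute median = 28; label A = above, B = below.
Labels in order: ABABBABABBABABAA  (n_A = 8, n_B = 8)
Step 2: Count runs R = 13.
Step 3: Under H0 (random ordering), E[R] = 2*n_A*n_B/(n_A+n_B) + 1 = 2*8*8/16 + 1 = 9.0000.
        Var[R] = 2*n_A*n_B*(2*n_A*n_B - n_A - n_B) / ((n_A+n_B)^2 * (n_A+n_B-1)) = 14336/3840 = 3.7333.
        SD[R] = 1.9322.
Step 4: Continuity-corrected z = (R - 0.5 - E[R]) / SD[R] = (13 - 0.5 - 9.0000) / 1.9322 = 1.8114.
Step 5: Two-sided p-value via normal approximation = 2*(1 - Phi(|z|)) = 0.070076.
Step 6: alpha = 0.05. fail to reject H0.

R = 13, z = 1.8114, p = 0.070076, fail to reject H0.


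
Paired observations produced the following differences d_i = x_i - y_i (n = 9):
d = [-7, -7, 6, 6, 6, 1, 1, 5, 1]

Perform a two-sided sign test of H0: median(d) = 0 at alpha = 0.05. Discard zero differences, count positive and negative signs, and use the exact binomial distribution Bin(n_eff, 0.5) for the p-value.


Step 1: Discard zero differences. Original n = 9; n_eff = number of nonzero differences = 9.
Nonzero differences (with sign): -7, -7, +6, +6, +6, +1, +1, +5, +1
Step 2: Count signs: positive = 7, negative = 2.
Step 3: Under H0: P(positive) = 0.5, so the number of positives S ~ Bin(9, 0.5).
Step 4: Two-sided exact p-value = sum of Bin(9,0.5) probabilities at or below the observed probability = 0.179688.
Step 5: alpha = 0.05. fail to reject H0.

n_eff = 9, pos = 7, neg = 2, p = 0.179688, fail to reject H0.


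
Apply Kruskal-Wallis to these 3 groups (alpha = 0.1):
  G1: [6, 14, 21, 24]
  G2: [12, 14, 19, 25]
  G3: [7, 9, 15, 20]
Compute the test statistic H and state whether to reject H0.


Step 1: Combine all N = 12 observations and assign midranks.
sorted (value, group, rank): (6,G1,1), (7,G3,2), (9,G3,3), (12,G2,4), (14,G1,5.5), (14,G2,5.5), (15,G3,7), (19,G2,8), (20,G3,9), (21,G1,10), (24,G1,11), (25,G2,12)
Step 2: Sum ranks within each group.
R_1 = 27.5 (n_1 = 4)
R_2 = 29.5 (n_2 = 4)
R_3 = 21 (n_3 = 4)
Step 3: H = 12/(N(N+1)) * sum(R_i^2/n_i) - 3(N+1)
     = 12/(12*13) * (27.5^2/4 + 29.5^2/4 + 21^2/4) - 3*13
     = 0.076923 * 516.875 - 39
     = 0.759615.
Step 4: Ties present; correction factor C = 1 - 6/(12^3 - 12) = 0.996503. Corrected H = 0.759615 / 0.996503 = 0.762281.
Step 5: Under H0, H ~ chi^2(2); p-value = 0.683082.
Step 6: alpha = 0.1. fail to reject H0.

H = 0.7623, df = 2, p = 0.683082, fail to reject H0.


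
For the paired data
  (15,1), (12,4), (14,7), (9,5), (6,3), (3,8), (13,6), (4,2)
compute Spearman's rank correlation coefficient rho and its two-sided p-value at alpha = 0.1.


Step 1: Rank x and y separately (midranks; no ties here).
rank(x): 15->8, 12->5, 14->7, 9->4, 6->3, 3->1, 13->6, 4->2
rank(y): 1->1, 4->4, 7->7, 5->5, 3->3, 8->8, 6->6, 2->2
Step 2: d_i = R_x(i) - R_y(i); compute d_i^2.
  (8-1)^2=49, (5-4)^2=1, (7-7)^2=0, (4-5)^2=1, (3-3)^2=0, (1-8)^2=49, (6-6)^2=0, (2-2)^2=0
sum(d^2) = 100.
Step 3: rho = 1 - 6*100 / (8*(8^2 - 1)) = 1 - 600/504 = -0.190476.
Step 4: Under H0, t = rho * sqrt((n-2)/(1-rho^2)) = -0.4753 ~ t(6).
Step 5: Two-sided p-value from the t-distribution with 6 df = 0.651401.
Step 6: alpha = 0.1. fail to reject H0.

rho = -0.1905, p = 0.651401, fail to reject H0 at alpha = 0.1.


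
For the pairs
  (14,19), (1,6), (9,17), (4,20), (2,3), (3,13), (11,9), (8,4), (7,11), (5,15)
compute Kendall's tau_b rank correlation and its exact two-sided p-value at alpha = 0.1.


Step 1: Enumerate the 45 unordered pairs (i,j) with i<j and classify each by sign(x_j-x_i) * sign(y_j-y_i).
  (1,2):dx=-13,dy=-13->C; (1,3):dx=-5,dy=-2->C; (1,4):dx=-10,dy=+1->D; (1,5):dx=-12,dy=-16->C
  (1,6):dx=-11,dy=-6->C; (1,7):dx=-3,dy=-10->C; (1,8):dx=-6,dy=-15->C; (1,9):dx=-7,dy=-8->C
  (1,10):dx=-9,dy=-4->C; (2,3):dx=+8,dy=+11->C; (2,4):dx=+3,dy=+14->C; (2,5):dx=+1,dy=-3->D
  (2,6):dx=+2,dy=+7->C; (2,7):dx=+10,dy=+3->C; (2,8):dx=+7,dy=-2->D; (2,9):dx=+6,dy=+5->C
  (2,10):dx=+4,dy=+9->C; (3,4):dx=-5,dy=+3->D; (3,5):dx=-7,dy=-14->C; (3,6):dx=-6,dy=-4->C
  (3,7):dx=+2,dy=-8->D; (3,8):dx=-1,dy=-13->C; (3,9):dx=-2,dy=-6->C; (3,10):dx=-4,dy=-2->C
  (4,5):dx=-2,dy=-17->C; (4,6):dx=-1,dy=-7->C; (4,7):dx=+7,dy=-11->D; (4,8):dx=+4,dy=-16->D
  (4,9):dx=+3,dy=-9->D; (4,10):dx=+1,dy=-5->D; (5,6):dx=+1,dy=+10->C; (5,7):dx=+9,dy=+6->C
  (5,8):dx=+6,dy=+1->C; (5,9):dx=+5,dy=+8->C; (5,10):dx=+3,dy=+12->C; (6,7):dx=+8,dy=-4->D
  (6,8):dx=+5,dy=-9->D; (6,9):dx=+4,dy=-2->D; (6,10):dx=+2,dy=+2->C; (7,8):dx=-3,dy=-5->C
  (7,9):dx=-4,dy=+2->D; (7,10):dx=-6,dy=+6->D; (8,9):dx=-1,dy=+7->D; (8,10):dx=-3,dy=+11->D
  (9,10):dx=-2,dy=+4->D
Step 2: C = 28, D = 17, total pairs = 45.
Step 3: tau = (C - D)/(n(n-1)/2) = (28 - 17)/45 = 0.244444.
Step 4: Exact two-sided p-value (enumerate n! = 3628800 permutations of y under H0): p = 0.380720.
Step 5: alpha = 0.1. fail to reject H0.

tau_b = 0.2444 (C=28, D=17), p = 0.380720, fail to reject H0.


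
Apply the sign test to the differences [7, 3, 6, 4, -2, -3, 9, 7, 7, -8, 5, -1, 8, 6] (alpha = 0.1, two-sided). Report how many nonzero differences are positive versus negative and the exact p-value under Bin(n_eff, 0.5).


Step 1: Discard zero differences. Original n = 14; n_eff = number of nonzero differences = 14.
Nonzero differences (with sign): +7, +3, +6, +4, -2, -3, +9, +7, +7, -8, +5, -1, +8, +6
Step 2: Count signs: positive = 10, negative = 4.
Step 3: Under H0: P(positive) = 0.5, so the number of positives S ~ Bin(14, 0.5).
Step 4: Two-sided exact p-value = sum of Bin(14,0.5) probabilities at or below the observed probability = 0.179565.
Step 5: alpha = 0.1. fail to reject H0.

n_eff = 14, pos = 10, neg = 4, p = 0.179565, fail to reject H0.


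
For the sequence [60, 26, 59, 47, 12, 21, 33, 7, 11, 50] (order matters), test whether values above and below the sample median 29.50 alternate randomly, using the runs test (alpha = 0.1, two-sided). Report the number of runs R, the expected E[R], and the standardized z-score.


Step 1: Compute median = 29.50; label A = above, B = below.
Labels in order: ABAABBABBA  (n_A = 5, n_B = 5)
Step 2: Count runs R = 7.
Step 3: Under H0 (random ordering), E[R] = 2*n_A*n_B/(n_A+n_B) + 1 = 2*5*5/10 + 1 = 6.0000.
        Var[R] = 2*n_A*n_B*(2*n_A*n_B - n_A - n_B) / ((n_A+n_B)^2 * (n_A+n_B-1)) = 2000/900 = 2.2222.
        SD[R] = 1.4907.
Step 4: Continuity-corrected z = (R - 0.5 - E[R]) / SD[R] = (7 - 0.5 - 6.0000) / 1.4907 = 0.3354.
Step 5: Two-sided p-value via normal approximation = 2*(1 - Phi(|z|)) = 0.737316.
Step 6: alpha = 0.1. fail to reject H0.

R = 7, z = 0.3354, p = 0.737316, fail to reject H0.


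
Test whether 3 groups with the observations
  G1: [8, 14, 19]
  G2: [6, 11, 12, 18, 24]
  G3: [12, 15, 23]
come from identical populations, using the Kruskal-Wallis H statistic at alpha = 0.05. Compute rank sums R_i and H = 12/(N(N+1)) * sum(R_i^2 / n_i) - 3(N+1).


Step 1: Combine all N = 11 observations and assign midranks.
sorted (value, group, rank): (6,G2,1), (8,G1,2), (11,G2,3), (12,G2,4.5), (12,G3,4.5), (14,G1,6), (15,G3,7), (18,G2,8), (19,G1,9), (23,G3,10), (24,G2,11)
Step 2: Sum ranks within each group.
R_1 = 17 (n_1 = 3)
R_2 = 27.5 (n_2 = 5)
R_3 = 21.5 (n_3 = 3)
Step 3: H = 12/(N(N+1)) * sum(R_i^2/n_i) - 3(N+1)
     = 12/(11*12) * (17^2/3 + 27.5^2/5 + 21.5^2/3) - 3*12
     = 0.090909 * 401.667 - 36
     = 0.515152.
Step 4: Ties present; correction factor C = 1 - 6/(11^3 - 11) = 0.995455. Corrected H = 0.515152 / 0.995455 = 0.517504.
Step 5: Under H0, H ~ chi^2(2); p-value = 0.772015.
Step 6: alpha = 0.05. fail to reject H0.

H = 0.5175, df = 2, p = 0.772015, fail to reject H0.


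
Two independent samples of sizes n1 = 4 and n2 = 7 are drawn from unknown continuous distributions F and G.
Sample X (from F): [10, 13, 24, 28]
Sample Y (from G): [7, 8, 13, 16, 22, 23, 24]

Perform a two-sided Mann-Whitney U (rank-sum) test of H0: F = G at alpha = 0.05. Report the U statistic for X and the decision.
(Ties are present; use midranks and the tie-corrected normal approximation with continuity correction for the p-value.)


Step 1: Combine and sort all 11 observations; assign midranks.
sorted (value, group): (7,Y), (8,Y), (10,X), (13,X), (13,Y), (16,Y), (22,Y), (23,Y), (24,X), (24,Y), (28,X)
ranks: 7->1, 8->2, 10->3, 13->4.5, 13->4.5, 16->6, 22->7, 23->8, 24->9.5, 24->9.5, 28->11
Step 2: Rank sum for X: R1 = 3 + 4.5 + 9.5 + 11 = 28.
Step 3: U_X = R1 - n1(n1+1)/2 = 28 - 4*5/2 = 28 - 10 = 18.
       U_Y = n1*n2 - U_X = 28 - 18 = 10.
Step 4: Ties are present, so use the tie-corrected normal approximation (with continuity correction) for the p-value.
Step 5: p-value = 0.506393; compare to alpha = 0.05. fail to reject H0.

U_X = 18, p = 0.506393, fail to reject H0 at alpha = 0.05.


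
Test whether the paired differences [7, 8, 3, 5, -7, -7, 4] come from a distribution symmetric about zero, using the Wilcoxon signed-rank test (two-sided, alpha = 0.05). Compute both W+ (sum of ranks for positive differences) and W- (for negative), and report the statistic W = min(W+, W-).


Step 1: Drop any zero differences (none here) and take |d_i|.
|d| = [7, 8, 3, 5, 7, 7, 4]
Step 2: Midrank |d_i| (ties get averaged ranks).
ranks: |7|->5, |8|->7, |3|->1, |5|->3, |7|->5, |7|->5, |4|->2
Step 3: Attach original signs; sum ranks with positive sign and with negative sign.
W+ = 5 + 7 + 1 + 3 + 2 = 18
W- = 5 + 5 = 10
(Check: W+ + W- = 28 should equal n(n+1)/2 = 28.)
Step 4: Test statistic W = min(W+, W-) = 10.
Step 5: Ties in |d|, so use the tie-corrected normal approximation.
        E[W] = n(n+1)/4 = 7*8/4 = 14.
        Tie groups: |d|=7 (t=3); sum(t^3 - t) = 24.
        Var[W] = n(n+1)(2n+1)/24 - sum(t^3-t)/48 = 840/24 - 24/48 = 34.5.
        z = (W - E[W]) / sqrt(Var[W]) = (10 - 14) / 5.8737 = -0.6810.
        Two-sided p = 2*Phi(z) = 0.495868.
Step 6: alpha = 0.05. fail to reject H0.

W+ = 18, W- = 10, W = min = 10, p = 0.495868, fail to reject H0.


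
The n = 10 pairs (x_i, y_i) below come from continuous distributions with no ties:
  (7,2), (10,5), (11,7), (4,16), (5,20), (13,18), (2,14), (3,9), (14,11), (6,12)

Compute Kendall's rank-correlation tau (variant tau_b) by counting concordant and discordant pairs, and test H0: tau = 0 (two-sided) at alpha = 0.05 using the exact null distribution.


Step 1: Enumerate the 45 unordered pairs (i,j) with i<j and classify each by sign(x_j-x_i) * sign(y_j-y_i).
  (1,2):dx=+3,dy=+3->C; (1,3):dx=+4,dy=+5->C; (1,4):dx=-3,dy=+14->D; (1,5):dx=-2,dy=+18->D
  (1,6):dx=+6,dy=+16->C; (1,7):dx=-5,dy=+12->D; (1,8):dx=-4,dy=+7->D; (1,9):dx=+7,dy=+9->C
  (1,10):dx=-1,dy=+10->D; (2,3):dx=+1,dy=+2->C; (2,4):dx=-6,dy=+11->D; (2,5):dx=-5,dy=+15->D
  (2,6):dx=+3,dy=+13->C; (2,7):dx=-8,dy=+9->D; (2,8):dx=-7,dy=+4->D; (2,9):dx=+4,dy=+6->C
  (2,10):dx=-4,dy=+7->D; (3,4):dx=-7,dy=+9->D; (3,5):dx=-6,dy=+13->D; (3,6):dx=+2,dy=+11->C
  (3,7):dx=-9,dy=+7->D; (3,8):dx=-8,dy=+2->D; (3,9):dx=+3,dy=+4->C; (3,10):dx=-5,dy=+5->D
  (4,5):dx=+1,dy=+4->C; (4,6):dx=+9,dy=+2->C; (4,7):dx=-2,dy=-2->C; (4,8):dx=-1,dy=-7->C
  (4,9):dx=+10,dy=-5->D; (4,10):dx=+2,dy=-4->D; (5,6):dx=+8,dy=-2->D; (5,7):dx=-3,dy=-6->C
  (5,8):dx=-2,dy=-11->C; (5,9):dx=+9,dy=-9->D; (5,10):dx=+1,dy=-8->D; (6,7):dx=-11,dy=-4->C
  (6,8):dx=-10,dy=-9->C; (6,9):dx=+1,dy=-7->D; (6,10):dx=-7,dy=-6->C; (7,8):dx=+1,dy=-5->D
  (7,9):dx=+12,dy=-3->D; (7,10):dx=+4,dy=-2->D; (8,9):dx=+11,dy=+2->C; (8,10):dx=+3,dy=+3->C
  (9,10):dx=-8,dy=+1->D
Step 2: C = 20, D = 25, total pairs = 45.
Step 3: tau = (C - D)/(n(n-1)/2) = (20 - 25)/45 = -0.111111.
Step 4: Exact two-sided p-value (enumerate n! = 3628800 permutations of y under H0): p = 0.727490.
Step 5: alpha = 0.05. fail to reject H0.

tau_b = -0.1111 (C=20, D=25), p = 0.727490, fail to reject H0.


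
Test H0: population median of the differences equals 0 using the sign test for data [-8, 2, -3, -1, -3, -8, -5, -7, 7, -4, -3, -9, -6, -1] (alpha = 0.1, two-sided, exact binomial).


Step 1: Discard zero differences. Original n = 14; n_eff = number of nonzero differences = 14.
Nonzero differences (with sign): -8, +2, -3, -1, -3, -8, -5, -7, +7, -4, -3, -9, -6, -1
Step 2: Count signs: positive = 2, negative = 12.
Step 3: Under H0: P(positive) = 0.5, so the number of positives S ~ Bin(14, 0.5).
Step 4: Two-sided exact p-value = sum of Bin(14,0.5) probabilities at or below the observed probability = 0.012939.
Step 5: alpha = 0.1. reject H0.

n_eff = 14, pos = 2, neg = 12, p = 0.012939, reject H0.


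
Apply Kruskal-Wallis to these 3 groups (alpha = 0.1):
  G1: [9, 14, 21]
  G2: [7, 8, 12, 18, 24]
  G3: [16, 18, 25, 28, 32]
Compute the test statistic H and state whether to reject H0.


Step 1: Combine all N = 13 observations and assign midranks.
sorted (value, group, rank): (7,G2,1), (8,G2,2), (9,G1,3), (12,G2,4), (14,G1,5), (16,G3,6), (18,G2,7.5), (18,G3,7.5), (21,G1,9), (24,G2,10), (25,G3,11), (28,G3,12), (32,G3,13)
Step 2: Sum ranks within each group.
R_1 = 17 (n_1 = 3)
R_2 = 24.5 (n_2 = 5)
R_3 = 49.5 (n_3 = 5)
Step 3: H = 12/(N(N+1)) * sum(R_i^2/n_i) - 3(N+1)
     = 12/(13*14) * (17^2/3 + 24.5^2/5 + 49.5^2/5) - 3*14
     = 0.065934 * 706.433 - 42
     = 4.578022.
Step 4: Ties present; correction factor C = 1 - 6/(13^3 - 13) = 0.997253. Corrected H = 4.578022 / 0.997253 = 4.590634.
Step 5: Under H0, H ~ chi^2(2); p-value = 0.100729.
Step 6: alpha = 0.1. fail to reject H0.

H = 4.5906, df = 2, p = 0.100729, fail to reject H0.


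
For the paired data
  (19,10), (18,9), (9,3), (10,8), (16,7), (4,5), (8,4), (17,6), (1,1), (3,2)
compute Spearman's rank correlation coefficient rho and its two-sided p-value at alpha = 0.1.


Step 1: Rank x and y separately (midranks; no ties here).
rank(x): 19->10, 18->9, 9->5, 10->6, 16->7, 4->3, 8->4, 17->8, 1->1, 3->2
rank(y): 10->10, 9->9, 3->3, 8->8, 7->7, 5->5, 4->4, 6->6, 1->1, 2->2
Step 2: d_i = R_x(i) - R_y(i); compute d_i^2.
  (10-10)^2=0, (9-9)^2=0, (5-3)^2=4, (6-8)^2=4, (7-7)^2=0, (3-5)^2=4, (4-4)^2=0, (8-6)^2=4, (1-1)^2=0, (2-2)^2=0
sum(d^2) = 16.
Step 3: rho = 1 - 6*16 / (10*(10^2 - 1)) = 1 - 96/990 = 0.903030.
Step 4: Under H0, t = rho * sqrt((n-2)/(1-rho^2)) = 5.9457 ~ t(8).
Step 5: Two-sided p-value from the t-distribution with 8 df = 0.000344.
Step 6: alpha = 0.1. reject H0.

rho = 0.9030, p = 0.000344, reject H0 at alpha = 0.1.


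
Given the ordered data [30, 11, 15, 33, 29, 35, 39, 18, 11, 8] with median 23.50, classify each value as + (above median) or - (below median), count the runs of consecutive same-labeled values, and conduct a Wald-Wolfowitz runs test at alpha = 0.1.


Step 1: Compute median = 23.50; label A = above, B = below.
Labels in order: ABBAAAABBB  (n_A = 5, n_B = 5)
Step 2: Count runs R = 4.
Step 3: Under H0 (random ordering), E[R] = 2*n_A*n_B/(n_A+n_B) + 1 = 2*5*5/10 + 1 = 6.0000.
        Var[R] = 2*n_A*n_B*(2*n_A*n_B - n_A - n_B) / ((n_A+n_B)^2 * (n_A+n_B-1)) = 2000/900 = 2.2222.
        SD[R] = 1.4907.
Step 4: Continuity-corrected z = (R + 0.5 - E[R]) / SD[R] = (4 + 0.5 - 6.0000) / 1.4907 = -1.0062.
Step 5: Two-sided p-value via normal approximation = 2*(1 - Phi(|z|)) = 0.314305.
Step 6: alpha = 0.1. fail to reject H0.

R = 4, z = -1.0062, p = 0.314305, fail to reject H0.


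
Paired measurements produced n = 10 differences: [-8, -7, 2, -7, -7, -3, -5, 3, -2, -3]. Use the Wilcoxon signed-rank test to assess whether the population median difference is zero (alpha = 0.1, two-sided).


Step 1: Drop any zero differences (none here) and take |d_i|.
|d| = [8, 7, 2, 7, 7, 3, 5, 3, 2, 3]
Step 2: Midrank |d_i| (ties get averaged ranks).
ranks: |8|->10, |7|->8, |2|->1.5, |7|->8, |7|->8, |3|->4, |5|->6, |3|->4, |2|->1.5, |3|->4
Step 3: Attach original signs; sum ranks with positive sign and with negative sign.
W+ = 1.5 + 4 = 5.5
W- = 10 + 8 + 8 + 8 + 4 + 6 + 1.5 + 4 = 49.5
(Check: W+ + W- = 55 should equal n(n+1)/2 = 55.)
Step 4: Test statistic W = min(W+, W-) = 5.5.
Step 5: Ties in |d|, so use the tie-corrected normal approximation.
        E[W] = n(n+1)/4 = 10*11/4 = 27.5.
        Tie groups: |d|=2 (t=2), |d|=3 (t=3), |d|=7 (t=3); sum(t^3 - t) = 54.
        Var[W] = n(n+1)(2n+1)/24 - sum(t^3-t)/48 = 2310/24 - 54/48 = 95.125.
        z = (W - E[W]) / sqrt(Var[W]) = (5.5 - 27.5) / 9.7532 = -2.2557.
        Two-sided p = 2*Phi(z) = 0.024091.
Step 6: alpha = 0.1. reject H0.

W+ = 5.5, W- = 49.5, W = min = 5.5, p = 0.024091, reject H0.


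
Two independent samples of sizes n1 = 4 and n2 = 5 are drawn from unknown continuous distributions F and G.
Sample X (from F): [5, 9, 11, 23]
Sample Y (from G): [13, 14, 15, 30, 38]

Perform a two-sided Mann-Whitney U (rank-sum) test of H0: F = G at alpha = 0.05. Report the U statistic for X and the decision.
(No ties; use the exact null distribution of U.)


Step 1: Combine and sort all 9 observations; assign midranks.
sorted (value, group): (5,X), (9,X), (11,X), (13,Y), (14,Y), (15,Y), (23,X), (30,Y), (38,Y)
ranks: 5->1, 9->2, 11->3, 13->4, 14->5, 15->6, 23->7, 30->8, 38->9
Step 2: Rank sum for X: R1 = 1 + 2 + 3 + 7 = 13.
Step 3: U_X = R1 - n1(n1+1)/2 = 13 - 4*5/2 = 13 - 10 = 3.
       U_Y = n1*n2 - U_X = 20 - 3 = 17.
Step 4: No ties, so the exact null distribution of U (based on enumerating the C(9,4) = 126 equally likely rank assignments) gives the two-sided p-value.
Step 5: p-value = 0.111111; compare to alpha = 0.05. fail to reject H0.

U_X = 3, p = 0.111111, fail to reject H0 at alpha = 0.05.


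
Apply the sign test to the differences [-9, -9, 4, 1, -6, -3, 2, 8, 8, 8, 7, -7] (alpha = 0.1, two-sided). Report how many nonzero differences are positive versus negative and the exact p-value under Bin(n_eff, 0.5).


Step 1: Discard zero differences. Original n = 12; n_eff = number of nonzero differences = 12.
Nonzero differences (with sign): -9, -9, +4, +1, -6, -3, +2, +8, +8, +8, +7, -7
Step 2: Count signs: positive = 7, negative = 5.
Step 3: Under H0: P(positive) = 0.5, so the number of positives S ~ Bin(12, 0.5).
Step 4: Two-sided exact p-value = sum of Bin(12,0.5) probabilities at or below the observed probability = 0.774414.
Step 5: alpha = 0.1. fail to reject H0.

n_eff = 12, pos = 7, neg = 5, p = 0.774414, fail to reject H0.


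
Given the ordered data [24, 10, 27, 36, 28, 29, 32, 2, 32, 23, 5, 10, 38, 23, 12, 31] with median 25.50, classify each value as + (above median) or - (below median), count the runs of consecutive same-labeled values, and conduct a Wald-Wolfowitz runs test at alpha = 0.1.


Step 1: Compute median = 25.50; label A = above, B = below.
Labels in order: BBAAAAABABBBABBA  (n_A = 8, n_B = 8)
Step 2: Count runs R = 8.
Step 3: Under H0 (random ordering), E[R] = 2*n_A*n_B/(n_A+n_B) + 1 = 2*8*8/16 + 1 = 9.0000.
        Var[R] = 2*n_A*n_B*(2*n_A*n_B - n_A - n_B) / ((n_A+n_B)^2 * (n_A+n_B-1)) = 14336/3840 = 3.7333.
        SD[R] = 1.9322.
Step 4: Continuity-corrected z = (R + 0.5 - E[R]) / SD[R] = (8 + 0.5 - 9.0000) / 1.9322 = -0.2588.
Step 5: Two-sided p-value via normal approximation = 2*(1 - Phi(|z|)) = 0.795809.
Step 6: alpha = 0.1. fail to reject H0.

R = 8, z = -0.2588, p = 0.795809, fail to reject H0.


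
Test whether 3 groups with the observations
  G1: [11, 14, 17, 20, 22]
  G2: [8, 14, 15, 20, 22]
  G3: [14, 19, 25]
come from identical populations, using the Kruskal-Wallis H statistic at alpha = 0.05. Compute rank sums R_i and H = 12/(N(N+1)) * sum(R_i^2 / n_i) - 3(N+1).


Step 1: Combine all N = 13 observations and assign midranks.
sorted (value, group, rank): (8,G2,1), (11,G1,2), (14,G1,4), (14,G2,4), (14,G3,4), (15,G2,6), (17,G1,7), (19,G3,8), (20,G1,9.5), (20,G2,9.5), (22,G1,11.5), (22,G2,11.5), (25,G3,13)
Step 2: Sum ranks within each group.
R_1 = 34 (n_1 = 5)
R_2 = 32 (n_2 = 5)
R_3 = 25 (n_3 = 3)
Step 3: H = 12/(N(N+1)) * sum(R_i^2/n_i) - 3(N+1)
     = 12/(13*14) * (34^2/5 + 32^2/5 + 25^2/3) - 3*14
     = 0.065934 * 644.333 - 42
     = 0.483516.
Step 4: Ties present; correction factor C = 1 - 36/(13^3 - 13) = 0.983516. Corrected H = 0.483516 / 0.983516 = 0.491620.
Step 5: Under H0, H ~ chi^2(2); p-value = 0.782071.
Step 6: alpha = 0.05. fail to reject H0.

H = 0.4916, df = 2, p = 0.782071, fail to reject H0.


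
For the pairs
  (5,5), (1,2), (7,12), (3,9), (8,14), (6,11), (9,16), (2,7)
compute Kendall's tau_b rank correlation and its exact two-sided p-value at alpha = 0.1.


Step 1: Enumerate the 28 unordered pairs (i,j) with i<j and classify each by sign(x_j-x_i) * sign(y_j-y_i).
  (1,2):dx=-4,dy=-3->C; (1,3):dx=+2,dy=+7->C; (1,4):dx=-2,dy=+4->D; (1,5):dx=+3,dy=+9->C
  (1,6):dx=+1,dy=+6->C; (1,7):dx=+4,dy=+11->C; (1,8):dx=-3,dy=+2->D; (2,3):dx=+6,dy=+10->C
  (2,4):dx=+2,dy=+7->C; (2,5):dx=+7,dy=+12->C; (2,6):dx=+5,dy=+9->C; (2,7):dx=+8,dy=+14->C
  (2,8):dx=+1,dy=+5->C; (3,4):dx=-4,dy=-3->C; (3,5):dx=+1,dy=+2->C; (3,6):dx=-1,dy=-1->C
  (3,7):dx=+2,dy=+4->C; (3,8):dx=-5,dy=-5->C; (4,5):dx=+5,dy=+5->C; (4,6):dx=+3,dy=+2->C
  (4,7):dx=+6,dy=+7->C; (4,8):dx=-1,dy=-2->C; (5,6):dx=-2,dy=-3->C; (5,7):dx=+1,dy=+2->C
  (5,8):dx=-6,dy=-7->C; (6,7):dx=+3,dy=+5->C; (6,8):dx=-4,dy=-4->C; (7,8):dx=-7,dy=-9->C
Step 2: C = 26, D = 2, total pairs = 28.
Step 3: tau = (C - D)/(n(n-1)/2) = (26 - 2)/28 = 0.857143.
Step 4: Exact two-sided p-value (enumerate n! = 40320 permutations of y under H0): p = 0.001736.
Step 5: alpha = 0.1. reject H0.

tau_b = 0.8571 (C=26, D=2), p = 0.001736, reject H0.


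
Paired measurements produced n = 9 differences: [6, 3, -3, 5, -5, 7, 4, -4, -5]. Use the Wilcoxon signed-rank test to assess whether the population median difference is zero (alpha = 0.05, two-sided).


Step 1: Drop any zero differences (none here) and take |d_i|.
|d| = [6, 3, 3, 5, 5, 7, 4, 4, 5]
Step 2: Midrank |d_i| (ties get averaged ranks).
ranks: |6|->8, |3|->1.5, |3|->1.5, |5|->6, |5|->6, |7|->9, |4|->3.5, |4|->3.5, |5|->6
Step 3: Attach original signs; sum ranks with positive sign and with negative sign.
W+ = 8 + 1.5 + 6 + 9 + 3.5 = 28
W- = 1.5 + 6 + 3.5 + 6 = 17
(Check: W+ + W- = 45 should equal n(n+1)/2 = 45.)
Step 4: Test statistic W = min(W+, W-) = 17.
Step 5: Ties in |d|, so use the tie-corrected normal approximation.
        E[W] = n(n+1)/4 = 9*10/4 = 22.5.
        Tie groups: |d|=3 (t=2), |d|=4 (t=2), |d|=5 (t=3); sum(t^3 - t) = 36.
        Var[W] = n(n+1)(2n+1)/24 - sum(t^3-t)/48 = 1710/24 - 36/48 = 70.5.
        z = (W - E[W]) / sqrt(Var[W]) = (17 - 22.5) / 8.3964 = -0.6550.
        Two-sided p = 2*Phi(z) = 0.512442.
Step 6: alpha = 0.05. fail to reject H0.

W+ = 28, W- = 17, W = min = 17, p = 0.512442, fail to reject H0.


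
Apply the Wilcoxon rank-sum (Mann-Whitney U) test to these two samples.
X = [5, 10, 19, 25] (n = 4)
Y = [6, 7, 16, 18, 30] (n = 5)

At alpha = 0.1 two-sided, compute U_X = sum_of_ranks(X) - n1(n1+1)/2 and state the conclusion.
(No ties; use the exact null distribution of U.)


Step 1: Combine and sort all 9 observations; assign midranks.
sorted (value, group): (5,X), (6,Y), (7,Y), (10,X), (16,Y), (18,Y), (19,X), (25,X), (30,Y)
ranks: 5->1, 6->2, 7->3, 10->4, 16->5, 18->6, 19->7, 25->8, 30->9
Step 2: Rank sum for X: R1 = 1 + 4 + 7 + 8 = 20.
Step 3: U_X = R1 - n1(n1+1)/2 = 20 - 4*5/2 = 20 - 10 = 10.
       U_Y = n1*n2 - U_X = 20 - 10 = 10.
Step 4: No ties, so the exact null distribution of U (based on enumerating the C(9,4) = 126 equally likely rank assignments) gives the two-sided p-value.
Step 5: p-value = 1.000000; compare to alpha = 0.1. fail to reject H0.

U_X = 10, p = 1.000000, fail to reject H0 at alpha = 0.1.


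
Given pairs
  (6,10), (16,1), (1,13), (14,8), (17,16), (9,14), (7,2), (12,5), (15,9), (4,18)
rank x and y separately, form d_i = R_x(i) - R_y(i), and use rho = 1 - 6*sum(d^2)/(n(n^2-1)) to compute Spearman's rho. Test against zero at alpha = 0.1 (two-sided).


Step 1: Rank x and y separately (midranks; no ties here).
rank(x): 6->3, 16->9, 1->1, 14->7, 17->10, 9->5, 7->4, 12->6, 15->8, 4->2
rank(y): 10->6, 1->1, 13->7, 8->4, 16->9, 14->8, 2->2, 5->3, 9->5, 18->10
Step 2: d_i = R_x(i) - R_y(i); compute d_i^2.
  (3-6)^2=9, (9-1)^2=64, (1-7)^2=36, (7-4)^2=9, (10-9)^2=1, (5-8)^2=9, (4-2)^2=4, (6-3)^2=9, (8-5)^2=9, (2-10)^2=64
sum(d^2) = 214.
Step 3: rho = 1 - 6*214 / (10*(10^2 - 1)) = 1 - 1284/990 = -0.296970.
Step 4: Under H0, t = rho * sqrt((n-2)/(1-rho^2)) = -0.8796 ~ t(8).
Step 5: Two-sided p-value from the t-distribution with 8 df = 0.404702.
Step 6: alpha = 0.1. fail to reject H0.

rho = -0.2970, p = 0.404702, fail to reject H0 at alpha = 0.1.


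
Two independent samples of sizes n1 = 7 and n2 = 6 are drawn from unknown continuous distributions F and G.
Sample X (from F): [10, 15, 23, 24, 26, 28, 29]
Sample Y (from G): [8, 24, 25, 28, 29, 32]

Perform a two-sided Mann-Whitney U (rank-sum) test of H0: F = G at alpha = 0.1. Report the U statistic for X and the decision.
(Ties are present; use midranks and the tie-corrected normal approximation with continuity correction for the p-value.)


Step 1: Combine and sort all 13 observations; assign midranks.
sorted (value, group): (8,Y), (10,X), (15,X), (23,X), (24,X), (24,Y), (25,Y), (26,X), (28,X), (28,Y), (29,X), (29,Y), (32,Y)
ranks: 8->1, 10->2, 15->3, 23->4, 24->5.5, 24->5.5, 25->7, 26->8, 28->9.5, 28->9.5, 29->11.5, 29->11.5, 32->13
Step 2: Rank sum for X: R1 = 2 + 3 + 4 + 5.5 + 8 + 9.5 + 11.5 = 43.5.
Step 3: U_X = R1 - n1(n1+1)/2 = 43.5 - 7*8/2 = 43.5 - 28 = 15.5.
       U_Y = n1*n2 - U_X = 42 - 15.5 = 26.5.
Step 4: Ties are present, so use the tie-corrected normal approximation (with continuity correction) for the p-value.
Step 5: p-value = 0.473221; compare to alpha = 0.1. fail to reject H0.

U_X = 15.5, p = 0.473221, fail to reject H0 at alpha = 0.1.


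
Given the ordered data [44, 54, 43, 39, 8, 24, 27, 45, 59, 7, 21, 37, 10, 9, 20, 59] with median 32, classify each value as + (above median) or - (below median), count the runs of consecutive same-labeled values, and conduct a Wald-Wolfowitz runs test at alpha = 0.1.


Step 1: Compute median = 32; label A = above, B = below.
Labels in order: AAAABBBAABBABBBA  (n_A = 8, n_B = 8)
Step 2: Count runs R = 7.
Step 3: Under H0 (random ordering), E[R] = 2*n_A*n_B/(n_A+n_B) + 1 = 2*8*8/16 + 1 = 9.0000.
        Var[R] = 2*n_A*n_B*(2*n_A*n_B - n_A - n_B) / ((n_A+n_B)^2 * (n_A+n_B-1)) = 14336/3840 = 3.7333.
        SD[R] = 1.9322.
Step 4: Continuity-corrected z = (R + 0.5 - E[R]) / SD[R] = (7 + 0.5 - 9.0000) / 1.9322 = -0.7763.
Step 5: Two-sided p-value via normal approximation = 2*(1 - Phi(|z|)) = 0.437558.
Step 6: alpha = 0.1. fail to reject H0.

R = 7, z = -0.7763, p = 0.437558, fail to reject H0.


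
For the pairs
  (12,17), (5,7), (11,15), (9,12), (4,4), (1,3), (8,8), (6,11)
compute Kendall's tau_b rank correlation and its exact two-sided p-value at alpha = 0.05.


Step 1: Enumerate the 28 unordered pairs (i,j) with i<j and classify each by sign(x_j-x_i) * sign(y_j-y_i).
  (1,2):dx=-7,dy=-10->C; (1,3):dx=-1,dy=-2->C; (1,4):dx=-3,dy=-5->C; (1,5):dx=-8,dy=-13->C
  (1,6):dx=-11,dy=-14->C; (1,7):dx=-4,dy=-9->C; (1,8):dx=-6,dy=-6->C; (2,3):dx=+6,dy=+8->C
  (2,4):dx=+4,dy=+5->C; (2,5):dx=-1,dy=-3->C; (2,6):dx=-4,dy=-4->C; (2,7):dx=+3,dy=+1->C
  (2,8):dx=+1,dy=+4->C; (3,4):dx=-2,dy=-3->C; (3,5):dx=-7,dy=-11->C; (3,6):dx=-10,dy=-12->C
  (3,7):dx=-3,dy=-7->C; (3,8):dx=-5,dy=-4->C; (4,5):dx=-5,dy=-8->C; (4,6):dx=-8,dy=-9->C
  (4,7):dx=-1,dy=-4->C; (4,8):dx=-3,dy=-1->C; (5,6):dx=-3,dy=-1->C; (5,7):dx=+4,dy=+4->C
  (5,8):dx=+2,dy=+7->C; (6,7):dx=+7,dy=+5->C; (6,8):dx=+5,dy=+8->C; (7,8):dx=-2,dy=+3->D
Step 2: C = 27, D = 1, total pairs = 28.
Step 3: tau = (C - D)/(n(n-1)/2) = (27 - 1)/28 = 0.928571.
Step 4: Exact two-sided p-value (enumerate n! = 40320 permutations of y under H0): p = 0.000397.
Step 5: alpha = 0.05. reject H0.

tau_b = 0.9286 (C=27, D=1), p = 0.000397, reject H0.


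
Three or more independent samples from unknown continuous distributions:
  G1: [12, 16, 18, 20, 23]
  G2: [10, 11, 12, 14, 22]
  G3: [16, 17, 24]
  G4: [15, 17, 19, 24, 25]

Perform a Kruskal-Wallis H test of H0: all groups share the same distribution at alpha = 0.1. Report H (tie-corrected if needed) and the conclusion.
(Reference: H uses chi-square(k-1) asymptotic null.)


Step 1: Combine all N = 18 observations and assign midranks.
sorted (value, group, rank): (10,G2,1), (11,G2,2), (12,G1,3.5), (12,G2,3.5), (14,G2,5), (15,G4,6), (16,G1,7.5), (16,G3,7.5), (17,G3,9.5), (17,G4,9.5), (18,G1,11), (19,G4,12), (20,G1,13), (22,G2,14), (23,G1,15), (24,G3,16.5), (24,G4,16.5), (25,G4,18)
Step 2: Sum ranks within each group.
R_1 = 50 (n_1 = 5)
R_2 = 25.5 (n_2 = 5)
R_3 = 33.5 (n_3 = 3)
R_4 = 62 (n_4 = 5)
Step 3: H = 12/(N(N+1)) * sum(R_i^2/n_i) - 3(N+1)
     = 12/(18*19) * (50^2/5 + 25.5^2/5 + 33.5^2/3 + 62^2/5) - 3*19
     = 0.035088 * 1772.93 - 57
     = 5.208187.
Step 4: Ties present; correction factor C = 1 - 24/(18^3 - 18) = 0.995872. Corrected H = 5.208187 / 0.995872 = 5.229775.
Step 5: Under H0, H ~ chi^2(3); p-value = 0.155725.
Step 6: alpha = 0.1. fail to reject H0.

H = 5.2298, df = 3, p = 0.155725, fail to reject H0.


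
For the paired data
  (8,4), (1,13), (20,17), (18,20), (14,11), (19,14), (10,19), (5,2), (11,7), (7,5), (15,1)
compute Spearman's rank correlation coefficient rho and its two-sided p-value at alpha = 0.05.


Step 1: Rank x and y separately (midranks; no ties here).
rank(x): 8->4, 1->1, 20->11, 18->9, 14->7, 19->10, 10->5, 5->2, 11->6, 7->3, 15->8
rank(y): 4->3, 13->7, 17->9, 20->11, 11->6, 14->8, 19->10, 2->2, 7->5, 5->4, 1->1
Step 2: d_i = R_x(i) - R_y(i); compute d_i^2.
  (4-3)^2=1, (1-7)^2=36, (11-9)^2=4, (9-11)^2=4, (7-6)^2=1, (10-8)^2=4, (5-10)^2=25, (2-2)^2=0, (6-5)^2=1, (3-4)^2=1, (8-1)^2=49
sum(d^2) = 126.
Step 3: rho = 1 - 6*126 / (11*(11^2 - 1)) = 1 - 756/1320 = 0.427273.
Step 4: Under H0, t = rho * sqrt((n-2)/(1-rho^2)) = 1.4177 ~ t(9).
Step 5: Two-sided p-value from the t-distribution with 9 df = 0.189944.
Step 6: alpha = 0.05. fail to reject H0.

rho = 0.4273, p = 0.189944, fail to reject H0 at alpha = 0.05.


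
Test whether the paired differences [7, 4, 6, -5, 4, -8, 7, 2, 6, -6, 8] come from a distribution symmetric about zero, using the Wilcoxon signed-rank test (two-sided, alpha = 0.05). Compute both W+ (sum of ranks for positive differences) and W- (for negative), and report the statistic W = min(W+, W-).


Step 1: Drop any zero differences (none here) and take |d_i|.
|d| = [7, 4, 6, 5, 4, 8, 7, 2, 6, 6, 8]
Step 2: Midrank |d_i| (ties get averaged ranks).
ranks: |7|->8.5, |4|->2.5, |6|->6, |5|->4, |4|->2.5, |8|->10.5, |7|->8.5, |2|->1, |6|->6, |6|->6, |8|->10.5
Step 3: Attach original signs; sum ranks with positive sign and with negative sign.
W+ = 8.5 + 2.5 + 6 + 2.5 + 8.5 + 1 + 6 + 10.5 = 45.5
W- = 4 + 10.5 + 6 = 20.5
(Check: W+ + W- = 66 should equal n(n+1)/2 = 66.)
Step 4: Test statistic W = min(W+, W-) = 20.5.
Step 5: Ties in |d|, so use the tie-corrected normal approximation.
        E[W] = n(n+1)/4 = 11*12/4 = 33.
        Tie groups: |d|=4 (t=2), |d|=6 (t=3), |d|=7 (t=2), |d|=8 (t=2); sum(t^3 - t) = 42.
        Var[W] = n(n+1)(2n+1)/24 - sum(t^3-t)/48 = 3036/24 - 42/48 = 125.625.
        z = (W - E[W]) / sqrt(Var[W]) = (20.5 - 33) / 11.2083 = -1.1152.
        Two-sided p = 2*Phi(z) = 0.264744.
Step 6: alpha = 0.05. fail to reject H0.

W+ = 45.5, W- = 20.5, W = min = 20.5, p = 0.264744, fail to reject H0.


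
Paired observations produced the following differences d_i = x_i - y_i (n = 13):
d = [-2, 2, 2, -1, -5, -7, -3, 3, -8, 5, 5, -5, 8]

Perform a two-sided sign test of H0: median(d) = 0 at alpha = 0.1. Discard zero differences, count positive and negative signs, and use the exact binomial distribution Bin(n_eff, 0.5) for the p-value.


Step 1: Discard zero differences. Original n = 13; n_eff = number of nonzero differences = 13.
Nonzero differences (with sign): -2, +2, +2, -1, -5, -7, -3, +3, -8, +5, +5, -5, +8
Step 2: Count signs: positive = 6, negative = 7.
Step 3: Under H0: P(positive) = 0.5, so the number of positives S ~ Bin(13, 0.5).
Step 4: Two-sided exact p-value = sum of Bin(13,0.5) probabilities at or below the observed probability = 1.000000.
Step 5: alpha = 0.1. fail to reject H0.

n_eff = 13, pos = 6, neg = 7, p = 1.000000, fail to reject H0.


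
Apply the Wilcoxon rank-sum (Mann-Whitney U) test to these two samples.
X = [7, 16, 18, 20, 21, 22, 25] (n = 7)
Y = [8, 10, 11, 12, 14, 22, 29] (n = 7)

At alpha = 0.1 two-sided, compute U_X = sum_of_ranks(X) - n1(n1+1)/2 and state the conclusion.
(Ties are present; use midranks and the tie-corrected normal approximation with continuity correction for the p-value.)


Step 1: Combine and sort all 14 observations; assign midranks.
sorted (value, group): (7,X), (8,Y), (10,Y), (11,Y), (12,Y), (14,Y), (16,X), (18,X), (20,X), (21,X), (22,X), (22,Y), (25,X), (29,Y)
ranks: 7->1, 8->2, 10->3, 11->4, 12->5, 14->6, 16->7, 18->8, 20->9, 21->10, 22->11.5, 22->11.5, 25->13, 29->14
Step 2: Rank sum for X: R1 = 1 + 7 + 8 + 9 + 10 + 11.5 + 13 = 59.5.
Step 3: U_X = R1 - n1(n1+1)/2 = 59.5 - 7*8/2 = 59.5 - 28 = 31.5.
       U_Y = n1*n2 - U_X = 49 - 31.5 = 17.5.
Step 4: Ties are present, so use the tie-corrected normal approximation (with continuity correction) for the p-value.
Step 5: p-value = 0.405717; compare to alpha = 0.1. fail to reject H0.

U_X = 31.5, p = 0.405717, fail to reject H0 at alpha = 0.1.


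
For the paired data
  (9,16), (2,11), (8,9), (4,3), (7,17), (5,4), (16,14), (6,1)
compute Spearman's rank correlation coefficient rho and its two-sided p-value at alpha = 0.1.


Step 1: Rank x and y separately (midranks; no ties here).
rank(x): 9->7, 2->1, 8->6, 4->2, 7->5, 5->3, 16->8, 6->4
rank(y): 16->7, 11->5, 9->4, 3->2, 17->8, 4->3, 14->6, 1->1
Step 2: d_i = R_x(i) - R_y(i); compute d_i^2.
  (7-7)^2=0, (1-5)^2=16, (6-4)^2=4, (2-2)^2=0, (5-8)^2=9, (3-3)^2=0, (8-6)^2=4, (4-1)^2=9
sum(d^2) = 42.
Step 3: rho = 1 - 6*42 / (8*(8^2 - 1)) = 1 - 252/504 = 0.500000.
Step 4: Under H0, t = rho * sqrt((n-2)/(1-rho^2)) = 1.4142 ~ t(6).
Step 5: Two-sided p-value from the t-distribution with 6 df = 0.207031.
Step 6: alpha = 0.1. fail to reject H0.

rho = 0.5000, p = 0.207031, fail to reject H0 at alpha = 0.1.


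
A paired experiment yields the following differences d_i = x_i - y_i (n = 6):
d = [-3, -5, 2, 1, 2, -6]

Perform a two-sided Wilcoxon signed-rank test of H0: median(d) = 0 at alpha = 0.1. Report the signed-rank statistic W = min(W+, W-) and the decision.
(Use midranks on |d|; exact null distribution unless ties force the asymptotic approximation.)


Step 1: Drop any zero differences (none here) and take |d_i|.
|d| = [3, 5, 2, 1, 2, 6]
Step 2: Midrank |d_i| (ties get averaged ranks).
ranks: |3|->4, |5|->5, |2|->2.5, |1|->1, |2|->2.5, |6|->6
Step 3: Attach original signs; sum ranks with positive sign and with negative sign.
W+ = 2.5 + 1 + 2.5 = 6
W- = 4 + 5 + 6 = 15
(Check: W+ + W- = 21 should equal n(n+1)/2 = 21.)
Step 4: Test statistic W = min(W+, W-) = 6.
Step 5: Ties in |d|, so use the tie-corrected normal approximation.
        E[W] = n(n+1)/4 = 6*7/4 = 10.5.
        Tie groups: |d|=2 (t=2); sum(t^3 - t) = 6.
        Var[W] = n(n+1)(2n+1)/24 - sum(t^3-t)/48 = 546/24 - 6/48 = 22.625.
        z = (W - E[W]) / sqrt(Var[W]) = (6 - 10.5) / 4.7566 = -0.9461.
        Two-sided p = 2*Phi(z) = 0.344118.
Step 6: alpha = 0.1. fail to reject H0.

W+ = 6, W- = 15, W = min = 6, p = 0.344118, fail to reject H0.


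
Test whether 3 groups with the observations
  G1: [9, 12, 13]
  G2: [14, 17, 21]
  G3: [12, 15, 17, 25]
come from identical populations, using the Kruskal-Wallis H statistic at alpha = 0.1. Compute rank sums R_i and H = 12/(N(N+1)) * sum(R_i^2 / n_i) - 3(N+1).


Step 1: Combine all N = 10 observations and assign midranks.
sorted (value, group, rank): (9,G1,1), (12,G1,2.5), (12,G3,2.5), (13,G1,4), (14,G2,5), (15,G3,6), (17,G2,7.5), (17,G3,7.5), (21,G2,9), (25,G3,10)
Step 2: Sum ranks within each group.
R_1 = 7.5 (n_1 = 3)
R_2 = 21.5 (n_2 = 3)
R_3 = 26 (n_3 = 4)
Step 3: H = 12/(N(N+1)) * sum(R_i^2/n_i) - 3(N+1)
     = 12/(10*11) * (7.5^2/3 + 21.5^2/3 + 26^2/4) - 3*11
     = 0.109091 * 341.833 - 33
     = 4.290909.
Step 4: Ties present; correction factor C = 1 - 12/(10^3 - 10) = 0.987879. Corrected H = 4.290909 / 0.987879 = 4.343558.
Step 5: Under H0, H ~ chi^2(2); p-value = 0.113975.
Step 6: alpha = 0.1. fail to reject H0.

H = 4.3436, df = 2, p = 0.113975, fail to reject H0.


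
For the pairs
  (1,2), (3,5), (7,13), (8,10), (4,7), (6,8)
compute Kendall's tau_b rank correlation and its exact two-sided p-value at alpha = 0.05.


Step 1: Enumerate the 15 unordered pairs (i,j) with i<j and classify each by sign(x_j-x_i) * sign(y_j-y_i).
  (1,2):dx=+2,dy=+3->C; (1,3):dx=+6,dy=+11->C; (1,4):dx=+7,dy=+8->C; (1,5):dx=+3,dy=+5->C
  (1,6):dx=+5,dy=+6->C; (2,3):dx=+4,dy=+8->C; (2,4):dx=+5,dy=+5->C; (2,5):dx=+1,dy=+2->C
  (2,6):dx=+3,dy=+3->C; (3,4):dx=+1,dy=-3->D; (3,5):dx=-3,dy=-6->C; (3,6):dx=-1,dy=-5->C
  (4,5):dx=-4,dy=-3->C; (4,6):dx=-2,dy=-2->C; (5,6):dx=+2,dy=+1->C
Step 2: C = 14, D = 1, total pairs = 15.
Step 3: tau = (C - D)/(n(n-1)/2) = (14 - 1)/15 = 0.866667.
Step 4: Exact two-sided p-value (enumerate n! = 720 permutations of y under H0): p = 0.016667.
Step 5: alpha = 0.05. reject H0.

tau_b = 0.8667 (C=14, D=1), p = 0.016667, reject H0.


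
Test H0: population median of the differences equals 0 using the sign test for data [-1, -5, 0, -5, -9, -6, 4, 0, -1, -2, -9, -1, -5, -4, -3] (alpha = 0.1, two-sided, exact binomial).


Step 1: Discard zero differences. Original n = 15; n_eff = number of nonzero differences = 13.
Nonzero differences (with sign): -1, -5, -5, -9, -6, +4, -1, -2, -9, -1, -5, -4, -3
Step 2: Count signs: positive = 1, negative = 12.
Step 3: Under H0: P(positive) = 0.5, so the number of positives S ~ Bin(13, 0.5).
Step 4: Two-sided exact p-value = sum of Bin(13,0.5) probabilities at or below the observed probability = 0.003418.
Step 5: alpha = 0.1. reject H0.

n_eff = 13, pos = 1, neg = 12, p = 0.003418, reject H0.


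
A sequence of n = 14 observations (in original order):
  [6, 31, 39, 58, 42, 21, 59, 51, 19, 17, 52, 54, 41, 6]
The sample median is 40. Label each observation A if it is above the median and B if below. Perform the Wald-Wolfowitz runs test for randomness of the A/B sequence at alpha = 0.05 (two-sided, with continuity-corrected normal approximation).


Step 1: Compute median = 40; label A = above, B = below.
Labels in order: BBBAABAABBAAAB  (n_A = 7, n_B = 7)
Step 2: Count runs R = 7.
Step 3: Under H0 (random ordering), E[R] = 2*n_A*n_B/(n_A+n_B) + 1 = 2*7*7/14 + 1 = 8.0000.
        Var[R] = 2*n_A*n_B*(2*n_A*n_B - n_A - n_B) / ((n_A+n_B)^2 * (n_A+n_B-1)) = 8232/2548 = 3.2308.
        SD[R] = 1.7974.
Step 4: Continuity-corrected z = (R + 0.5 - E[R]) / SD[R] = (7 + 0.5 - 8.0000) / 1.7974 = -0.2782.
Step 5: Two-sided p-value via normal approximation = 2*(1 - Phi(|z|)) = 0.780879.
Step 6: alpha = 0.05. fail to reject H0.

R = 7, z = -0.2782, p = 0.780879, fail to reject H0.


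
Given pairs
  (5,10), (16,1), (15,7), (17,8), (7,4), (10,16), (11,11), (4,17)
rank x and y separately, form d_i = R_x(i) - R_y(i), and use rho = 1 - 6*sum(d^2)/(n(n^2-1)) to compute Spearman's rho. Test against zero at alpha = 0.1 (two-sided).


Step 1: Rank x and y separately (midranks; no ties here).
rank(x): 5->2, 16->7, 15->6, 17->8, 7->3, 10->4, 11->5, 4->1
rank(y): 10->5, 1->1, 7->3, 8->4, 4->2, 16->7, 11->6, 17->8
Step 2: d_i = R_x(i) - R_y(i); compute d_i^2.
  (2-5)^2=9, (7-1)^2=36, (6-3)^2=9, (8-4)^2=16, (3-2)^2=1, (4-7)^2=9, (5-6)^2=1, (1-8)^2=49
sum(d^2) = 130.
Step 3: rho = 1 - 6*130 / (8*(8^2 - 1)) = 1 - 780/504 = -0.547619.
Step 4: Under H0, t = rho * sqrt((n-2)/(1-rho^2)) = -1.6031 ~ t(6).
Step 5: Two-sided p-value from the t-distribution with 6 df = 0.160026.
Step 6: alpha = 0.1. fail to reject H0.

rho = -0.5476, p = 0.160026, fail to reject H0 at alpha = 0.1.
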